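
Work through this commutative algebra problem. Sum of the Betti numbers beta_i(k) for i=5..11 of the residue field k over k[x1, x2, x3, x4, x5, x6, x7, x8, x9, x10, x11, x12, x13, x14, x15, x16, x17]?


Koszul resolution: beta_i(k)=C(n,i), n=17
C(17,5)=6188, C(17,6)=12376, C(17,7)=19448, C(17,8)=24310, C(17,9)=24310, C(17,10)=19448, C(17,11)=12376
Sum=118456


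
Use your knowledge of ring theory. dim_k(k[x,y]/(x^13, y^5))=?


Basis: x^i*y^j, i<13, j<5
13*5=65


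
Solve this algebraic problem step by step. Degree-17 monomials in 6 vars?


C(d+n-1,n-1)=C(22,5)=26334


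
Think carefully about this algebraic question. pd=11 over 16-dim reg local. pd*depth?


pd+depth=16
depth=16-11=5
pd*depth=11*5=55


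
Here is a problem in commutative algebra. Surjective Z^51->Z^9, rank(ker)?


rank(ker) = 51-9 = 42


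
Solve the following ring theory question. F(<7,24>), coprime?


gcd(7,24)=1 => F=ab-a-b=7*24-7-24=168-31=137


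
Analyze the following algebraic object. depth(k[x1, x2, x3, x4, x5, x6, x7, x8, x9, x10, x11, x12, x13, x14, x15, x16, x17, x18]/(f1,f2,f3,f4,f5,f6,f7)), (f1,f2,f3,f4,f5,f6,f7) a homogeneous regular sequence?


depth(R)=18
depth(R/I)=18-7=11


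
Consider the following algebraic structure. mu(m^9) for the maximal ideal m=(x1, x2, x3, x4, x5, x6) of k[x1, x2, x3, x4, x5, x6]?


Graded Nakayama: mu(m^d) = dim_k (m^d/m^(d+1)) = #degree-9 monomials in 6 vars
C(n+d-1,d)=C(14,9)=2002


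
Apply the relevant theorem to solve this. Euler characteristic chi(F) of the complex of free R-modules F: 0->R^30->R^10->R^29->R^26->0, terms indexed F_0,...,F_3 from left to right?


chi = sum (-1)^i * rank:
(-1)^0*30=30
(-1)^1*10=-10
(-1)^2*29=29
(-1)^3*26=-26
chi=23


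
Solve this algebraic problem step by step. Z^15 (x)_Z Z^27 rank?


rank(M(x)N) = rank(M)*rank(N)
15*27 = 405


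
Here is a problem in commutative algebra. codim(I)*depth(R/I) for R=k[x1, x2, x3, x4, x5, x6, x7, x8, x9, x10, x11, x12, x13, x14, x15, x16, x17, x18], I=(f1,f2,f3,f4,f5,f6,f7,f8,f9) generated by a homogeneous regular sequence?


codim=9, depth=dim(R/I)=18-9=9
Product=9*9=81


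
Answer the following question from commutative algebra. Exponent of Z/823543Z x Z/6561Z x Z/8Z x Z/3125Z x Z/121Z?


Exponent = lcm of the cyclic orders; pairwise coprime => product.
7^7*3^8*2^3*5^5*11^2=823543*6561*8*3125*121=16344878509575000


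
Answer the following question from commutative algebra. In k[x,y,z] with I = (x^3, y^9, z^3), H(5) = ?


Need i<3, j<9, k<3 with i+j+k=5.
For each i, j ranges over max(0,5-i-2)..min(8,5-i):
  i=0: j in [3,5] -> 3
  i=1: j in [2,4] -> 3
  i=2: j in [1,3] -> 3
H(5) = 3+3+3 = 9


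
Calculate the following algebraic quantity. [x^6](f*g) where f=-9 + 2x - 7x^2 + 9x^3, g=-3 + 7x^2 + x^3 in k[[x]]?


[x^6] = sum a_i*b_j, i+j=6
  9*1=9
Sum=9


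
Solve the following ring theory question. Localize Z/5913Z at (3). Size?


3-primary part: 5913=3^4*73
Size=3^4=81


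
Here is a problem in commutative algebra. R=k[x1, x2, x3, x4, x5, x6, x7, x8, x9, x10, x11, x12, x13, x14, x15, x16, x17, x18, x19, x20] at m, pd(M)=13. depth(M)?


pd+depth=depth(R)=20
depth=20-13=7


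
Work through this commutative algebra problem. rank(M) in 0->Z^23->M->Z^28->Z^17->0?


Alt sum=0:
(-1)^0*23 + (-1)^1*? + (-1)^2*28 + (-1)^3*17=0
rank(M)=34


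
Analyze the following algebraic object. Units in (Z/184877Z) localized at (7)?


Local ring = Z/16807Z.
phi(16807) = 7^4*(7-1) = 14406


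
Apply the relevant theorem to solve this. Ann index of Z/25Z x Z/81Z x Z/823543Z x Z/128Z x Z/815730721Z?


Exponent = lcm of the cyclic orders; pairwise coprime => product.
5^2*3^4*7^7*2^7*13^8=25*81*823543*128*815730721=174127793082639177600


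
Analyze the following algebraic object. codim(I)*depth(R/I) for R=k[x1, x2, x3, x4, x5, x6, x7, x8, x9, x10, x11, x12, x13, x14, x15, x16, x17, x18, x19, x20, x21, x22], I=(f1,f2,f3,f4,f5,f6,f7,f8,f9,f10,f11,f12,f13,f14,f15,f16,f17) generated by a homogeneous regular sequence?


codim=17, depth=dim(R/I)=22-17=5
Product=17*5=85


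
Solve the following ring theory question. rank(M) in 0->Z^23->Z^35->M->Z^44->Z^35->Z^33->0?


Alt sum=0:
(-1)^0*23 + (-1)^1*35 + (-1)^2*? + (-1)^3*44 + (-1)^4*35 + (-1)^5*33=0
rank(M)=54


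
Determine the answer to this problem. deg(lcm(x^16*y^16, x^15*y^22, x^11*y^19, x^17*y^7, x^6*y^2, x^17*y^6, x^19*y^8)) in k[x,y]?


lcm = componentwise max:
x: max(16,15,11,17,6,17,19)=19
y: max(16,22,19,7,2,6,8)=22
Total=19+22=41


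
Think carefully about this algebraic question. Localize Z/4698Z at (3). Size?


3-primary part: 4698=3^4*58
Size=3^4=81


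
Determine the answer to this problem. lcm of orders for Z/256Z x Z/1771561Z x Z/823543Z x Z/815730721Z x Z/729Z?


Exponent = lcm of the cyclic orders; pairwise coprime => product.
2^8*11^6*7^7*13^8*3^6=256*1771561*823543*815730721*729=222104165213716807757928192


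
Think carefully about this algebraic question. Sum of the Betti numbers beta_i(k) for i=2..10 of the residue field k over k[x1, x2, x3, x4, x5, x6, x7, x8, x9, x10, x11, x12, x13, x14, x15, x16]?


Koszul resolution: beta_i(k)=C(n,i), n=16
C(16,2)=120, C(16,3)=560, C(16,4)=1820, C(16,5)=4368, C(16,6)=8008, C(16,7)=11440, C(16,8)=12870, C(16,9)=11440, C(16,10)=8008
Sum=58634


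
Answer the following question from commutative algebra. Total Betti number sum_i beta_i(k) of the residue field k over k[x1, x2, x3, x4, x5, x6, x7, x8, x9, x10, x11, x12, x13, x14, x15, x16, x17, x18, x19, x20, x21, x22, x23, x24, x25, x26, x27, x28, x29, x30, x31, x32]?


Koszul resolution: beta_i(k)=C(n,i), n=32
sum_i C(32,i) = 2^32 = 4294967296


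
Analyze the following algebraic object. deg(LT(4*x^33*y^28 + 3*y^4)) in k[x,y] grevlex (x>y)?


LT: 4*x^33*y^28
deg_x=33, deg_y=28
Total=33+28=61


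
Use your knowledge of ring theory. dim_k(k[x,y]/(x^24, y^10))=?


Basis: x^i*y^j, i<24, j<10
24*10=240


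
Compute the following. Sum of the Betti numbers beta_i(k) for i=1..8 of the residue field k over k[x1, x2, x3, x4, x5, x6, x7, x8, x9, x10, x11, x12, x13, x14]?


Koszul resolution: beta_i(k)=C(n,i), n=14
C(14,1)=14, C(14,2)=91, C(14,3)=364, C(14,4)=1001, C(14,5)=2002, C(14,6)=3003, C(14,7)=3432, C(14,8)=3003
Sum=12910


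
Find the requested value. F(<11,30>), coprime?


gcd(11,30)=1 => F=ab-a-b=11*30-11-30=330-41=289


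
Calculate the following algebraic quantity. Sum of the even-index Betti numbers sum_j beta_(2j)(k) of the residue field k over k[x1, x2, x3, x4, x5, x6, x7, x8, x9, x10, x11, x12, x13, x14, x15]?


Koszul resolution: beta_i(k)=C(n,i), n=15
sum_even C(15,i) = 2^(n-1) = 2^14 = 16384


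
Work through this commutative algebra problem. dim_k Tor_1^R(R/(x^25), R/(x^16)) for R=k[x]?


Tor_1(R/I,R/J)=(I cap J)/IJ=(x^25)/(x^41)
dim=41-25=min(25,16)=16


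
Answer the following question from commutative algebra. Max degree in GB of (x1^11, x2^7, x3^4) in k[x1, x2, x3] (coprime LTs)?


Pure powers, coprime LTs => already GB.
Degrees: 11, 7, 4
Max=11


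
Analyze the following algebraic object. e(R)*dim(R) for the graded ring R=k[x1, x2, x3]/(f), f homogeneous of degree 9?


e(R)=deg(f)=9, dim(R)=3-1=2
e*dim=9*2=18


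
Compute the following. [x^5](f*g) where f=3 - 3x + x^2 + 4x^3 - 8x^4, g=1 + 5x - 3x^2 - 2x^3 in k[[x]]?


[x^5] = sum a_i*b_j, i+j=5
  1*-2=-2
  4*-3=-12
  -8*5=-40
Sum=-54


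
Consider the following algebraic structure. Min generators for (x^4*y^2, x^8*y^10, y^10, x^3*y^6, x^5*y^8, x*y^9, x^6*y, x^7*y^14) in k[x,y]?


Remove redundant (divisible by others).
x^8*y^10 redundant.
x^5*y^8 redundant.
x^7*y^14 redundant.
Min: x^6*y, x^4*y^2, x^3*y^6, x*y^9, y^10
Count=5


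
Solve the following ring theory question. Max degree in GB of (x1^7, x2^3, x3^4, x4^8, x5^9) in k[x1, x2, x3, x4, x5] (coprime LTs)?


Pure powers, coprime LTs => already GB.
Degrees: 7, 3, 4, 8, 9
Max=9


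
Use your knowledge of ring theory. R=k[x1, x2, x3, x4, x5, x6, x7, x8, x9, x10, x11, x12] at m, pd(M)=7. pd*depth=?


pd+depth=12
depth=12-7=5
pd*depth=7*5=35


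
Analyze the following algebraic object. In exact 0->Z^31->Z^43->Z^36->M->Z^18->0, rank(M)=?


Alt sum=0:
(-1)^0*31 + (-1)^1*43 + (-1)^2*36 + (-1)^3*? + (-1)^4*18=0
rank(M)=42


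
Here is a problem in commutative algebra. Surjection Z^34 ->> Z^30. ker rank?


rank(ker) = 34-30 = 4


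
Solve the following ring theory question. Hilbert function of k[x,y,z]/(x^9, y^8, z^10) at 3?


Need i<9, j<8, k<10 with i+j+k=3.
For each i, j ranges over max(0,3-i-9)..min(7,3-i):
  i=0: j in [0,3] -> 4
  i=1: j in [0,2] -> 3
  i=2: j in [0,1] -> 2
  i=3: j in [0,0] -> 1
H(3) = 4+3+2+1 = 10


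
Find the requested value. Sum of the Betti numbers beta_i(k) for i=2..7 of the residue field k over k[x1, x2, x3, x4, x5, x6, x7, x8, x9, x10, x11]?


Koszul resolution: beta_i(k)=C(n,i), n=11
C(11,2)=55, C(11,3)=165, C(11,4)=330, C(11,5)=462, C(11,6)=462, C(11,7)=330
Sum=1804


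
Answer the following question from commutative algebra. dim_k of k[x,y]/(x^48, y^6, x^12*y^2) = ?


k[x,y]/I, I = (x^48, y^6, x^12*y^2)
Rect: 48x6=288. Corner: (48-12)x(6-2)=144.
dim = 288-144 = 144


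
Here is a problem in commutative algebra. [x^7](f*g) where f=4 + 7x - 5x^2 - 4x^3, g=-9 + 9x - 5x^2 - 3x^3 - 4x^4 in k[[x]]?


[x^7] = sum a_i*b_j, i+j=7
  -4*-4=16
Sum=16


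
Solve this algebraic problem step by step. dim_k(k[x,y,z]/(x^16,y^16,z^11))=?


Basis: x^iy^jz^k, i<16,j<16,k<11
16*16*11=2816


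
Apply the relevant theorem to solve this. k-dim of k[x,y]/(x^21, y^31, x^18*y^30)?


k[x,y]/I, I = (x^21, y^31, x^18*y^30)
Rect: 21x31=651. Corner: (21-18)x(31-30)=3.
dim = 651-3 = 648


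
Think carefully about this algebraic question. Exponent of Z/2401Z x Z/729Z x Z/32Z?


Exponent = lcm of the cyclic orders; pairwise coprime => product.
7^4*3^6*2^5=2401*729*32=56010528


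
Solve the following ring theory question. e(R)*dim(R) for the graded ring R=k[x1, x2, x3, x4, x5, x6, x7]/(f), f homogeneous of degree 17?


e(R)=deg(f)=17, dim(R)=7-1=6
e*dim=17*6=102


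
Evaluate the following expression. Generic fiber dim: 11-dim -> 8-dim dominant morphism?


dim(fiber)=dim(X)-dim(Y)=11-8=3


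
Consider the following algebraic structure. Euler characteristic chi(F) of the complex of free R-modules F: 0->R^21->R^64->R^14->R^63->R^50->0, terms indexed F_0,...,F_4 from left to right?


chi = sum (-1)^i * rank:
(-1)^0*21=21
(-1)^1*64=-64
(-1)^2*14=14
(-1)^3*63=-63
(-1)^4*50=50
chi=-42


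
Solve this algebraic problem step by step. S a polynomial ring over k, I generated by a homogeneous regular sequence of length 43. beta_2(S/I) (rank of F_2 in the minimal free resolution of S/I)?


Regular sequence => Koszul complex is the minimal free resolution.
Syz_1 minimally generated by Koszul relations f_i*e_j - f_j*e_i (i<j): mu(Syz_1) = beta_2 = C(m,2) = m(m-1)/2
m=43
43*42/2 = 903


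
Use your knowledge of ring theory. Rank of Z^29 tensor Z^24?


rank(M(x)N) = rank(M)*rank(N)
29*24 = 696


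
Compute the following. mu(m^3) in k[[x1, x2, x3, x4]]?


C(n+d-1,d)=C(6,3)=20


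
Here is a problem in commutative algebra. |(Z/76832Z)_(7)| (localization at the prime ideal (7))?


7-primary part: 76832=7^4*32
Size=7^4=2401


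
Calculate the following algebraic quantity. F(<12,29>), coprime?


gcd(12,29)=1 => F=ab-a-b=12*29-12-29=348-41=307


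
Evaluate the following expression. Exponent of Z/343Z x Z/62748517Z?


Exponent = lcm of the cyclic orders; pairwise coprime => product.
7^3*13^7=343*62748517=21522741331


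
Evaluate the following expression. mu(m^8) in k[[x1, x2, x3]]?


C(n+d-1,d)=C(10,8)=45


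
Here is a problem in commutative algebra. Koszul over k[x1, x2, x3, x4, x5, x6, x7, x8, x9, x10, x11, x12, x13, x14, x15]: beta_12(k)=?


C(n,i)=C(15,12)=455


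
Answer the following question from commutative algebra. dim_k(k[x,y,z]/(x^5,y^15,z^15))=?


Basis: x^iy^jz^k, i<5,j<15,k<15
5*15*15=1125


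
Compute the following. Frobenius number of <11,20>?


gcd(11,20)=1 => F=ab-a-b=11*20-11-20=220-31=189


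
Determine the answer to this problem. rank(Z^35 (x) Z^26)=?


rank(M(x)N) = rank(M)*rank(N)
35*26 = 910


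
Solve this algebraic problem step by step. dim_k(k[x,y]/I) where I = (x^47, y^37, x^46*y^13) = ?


k[x,y]/I, I = (x^47, y^37, x^46*y^13)
Rect: 47x37=1739. Corner: (47-46)x(37-13)=24.
dim = 1739-24 = 1715


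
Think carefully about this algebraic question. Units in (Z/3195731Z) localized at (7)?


Local ring = Z/2401Z.
phi(2401) = 7^3*(7-1) = 2058


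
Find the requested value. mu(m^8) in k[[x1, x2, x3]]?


C(n+d-1,d)=C(10,8)=45


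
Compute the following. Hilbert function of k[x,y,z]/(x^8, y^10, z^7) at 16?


Need i<8, j<10, k<7 with i+j+k=16.
For each i, j ranges over max(0,16-i-6)..min(9,16-i):
  i=0: j in [10,9] -> 0
  i=1: j in [9,9] -> 1
  i=2: j in [8,9] -> 2
  i=3: j in [7,9] -> 3
  i=4: j in [6,9] -> 4
  i=5: j in [5,9] -> 5
  i=6: j in [4,9] -> 6
  i=7: j in [3,9] -> 7
H(16) = 0+1+2+3+4+5+6+7 = 28


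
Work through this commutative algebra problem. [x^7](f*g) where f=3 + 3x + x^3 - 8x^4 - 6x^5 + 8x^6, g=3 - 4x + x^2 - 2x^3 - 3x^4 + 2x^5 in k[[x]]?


[x^7] = sum a_i*b_j, i+j=7
  1*-3=-3
  -8*-2=16
  -6*1=-6
  8*-4=-32
Sum=-25


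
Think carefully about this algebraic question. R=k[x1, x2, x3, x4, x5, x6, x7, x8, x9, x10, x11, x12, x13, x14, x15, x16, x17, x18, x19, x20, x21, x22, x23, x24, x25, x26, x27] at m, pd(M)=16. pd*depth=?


pd+depth=27
depth=27-16=11
pd*depth=16*11=176


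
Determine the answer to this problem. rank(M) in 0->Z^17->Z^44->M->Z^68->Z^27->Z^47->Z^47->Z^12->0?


Alt sum=0:
(-1)^0*17 + (-1)^1*44 + (-1)^2*? + (-1)^3*68 + (-1)^4*27 + (-1)^5*47 + (-1)^6*47 + (-1)^7*12=0
rank(M)=80


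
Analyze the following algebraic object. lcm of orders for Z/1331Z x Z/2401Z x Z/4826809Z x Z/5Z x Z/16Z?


Exponent = lcm of the cyclic orders; pairwise coprime => product.
11^3*7^4*13^6*5^1*2^4=1331*2401*4826809*5*16=1234014652190320


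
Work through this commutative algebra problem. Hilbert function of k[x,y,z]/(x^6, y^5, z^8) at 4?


Need i<6, j<5, k<8 with i+j+k=4.
For each i, j ranges over max(0,4-i-7)..min(4,4-i):
  i=0: j in [0,4] -> 5
  i=1: j in [0,3] -> 4
  i=2: j in [0,2] -> 3
  i=3: j in [0,1] -> 2
  i=4: j in [0,0] -> 1
H(4) = 5+4+3+2+1 = 15


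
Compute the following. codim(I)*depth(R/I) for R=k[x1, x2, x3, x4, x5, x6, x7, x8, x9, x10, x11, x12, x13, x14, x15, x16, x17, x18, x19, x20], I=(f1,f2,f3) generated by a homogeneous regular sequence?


codim=3, depth=dim(R/I)=20-3=17
Product=3*17=51


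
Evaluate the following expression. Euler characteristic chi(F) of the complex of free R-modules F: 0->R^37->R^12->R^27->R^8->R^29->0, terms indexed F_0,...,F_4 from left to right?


chi = sum (-1)^i * rank:
(-1)^0*37=37
(-1)^1*12=-12
(-1)^2*27=27
(-1)^3*8=-8
(-1)^4*29=29
chi=73


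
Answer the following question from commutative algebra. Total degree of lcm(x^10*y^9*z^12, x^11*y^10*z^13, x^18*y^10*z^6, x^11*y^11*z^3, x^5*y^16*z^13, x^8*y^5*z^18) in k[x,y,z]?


lcm = componentwise max:
x: max(10,11,18,11,5,8)=18
y: max(9,10,10,11,16,5)=16
z: max(12,13,6,3,13,18)=18
Total=18+16+18=52


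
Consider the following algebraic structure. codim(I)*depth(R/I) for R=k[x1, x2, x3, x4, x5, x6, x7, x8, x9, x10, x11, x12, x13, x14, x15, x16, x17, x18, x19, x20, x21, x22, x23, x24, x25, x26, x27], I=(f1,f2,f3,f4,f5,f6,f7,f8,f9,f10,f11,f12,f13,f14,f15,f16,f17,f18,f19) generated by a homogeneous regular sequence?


codim=19, depth=dim(R/I)=27-19=8
Product=19*8=152


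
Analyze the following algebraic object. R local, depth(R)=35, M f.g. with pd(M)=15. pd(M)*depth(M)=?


pd+depth=35
depth=35-15=20
pd*depth=15*20=300


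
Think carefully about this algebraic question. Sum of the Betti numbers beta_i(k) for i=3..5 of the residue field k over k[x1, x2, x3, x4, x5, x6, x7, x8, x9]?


Koszul resolution: beta_i(k)=C(n,i), n=9
C(9,3)=84, C(9,4)=126, C(9,5)=126
Sum=336


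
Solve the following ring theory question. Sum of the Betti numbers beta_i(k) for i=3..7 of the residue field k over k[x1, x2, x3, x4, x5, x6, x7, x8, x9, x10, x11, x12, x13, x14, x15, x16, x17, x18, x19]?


Koszul resolution: beta_i(k)=C(n,i), n=19
C(19,3)=969, C(19,4)=3876, C(19,5)=11628, C(19,6)=27132, C(19,7)=50388
Sum=93993


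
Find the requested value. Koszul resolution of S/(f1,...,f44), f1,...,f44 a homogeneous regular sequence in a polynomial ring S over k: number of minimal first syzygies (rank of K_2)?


Regular sequence => Koszul complex is the minimal free resolution.
Syz_1 minimally generated by Koszul relations f_i*e_j - f_j*e_i (i<j): mu(Syz_1) = beta_2 = C(m,2) = m(m-1)/2
m=44
44*43/2 = 946


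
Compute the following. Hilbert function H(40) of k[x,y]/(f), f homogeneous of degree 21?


H(t)=d for t>=d-1.
d=21, t=40
H(40)=21


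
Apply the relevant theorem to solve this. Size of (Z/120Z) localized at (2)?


2-primary part: 120=2^3*15
Size=2^3=8


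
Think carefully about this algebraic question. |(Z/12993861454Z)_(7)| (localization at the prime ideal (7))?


7-primary part: 12993861454=7^10*46
Size=7^10=282475249


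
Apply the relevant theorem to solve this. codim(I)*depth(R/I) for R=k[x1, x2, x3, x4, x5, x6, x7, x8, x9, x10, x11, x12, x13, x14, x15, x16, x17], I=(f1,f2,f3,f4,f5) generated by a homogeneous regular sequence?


codim=5, depth=dim(R/I)=17-5=12
Product=5*12=60


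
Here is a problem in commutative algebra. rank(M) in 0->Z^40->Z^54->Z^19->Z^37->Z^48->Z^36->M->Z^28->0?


Alt sum=0:
(-1)^0*40 + (-1)^1*54 + (-1)^2*19 + (-1)^3*37 + (-1)^4*48 + (-1)^5*36 + (-1)^6*? + (-1)^7*28=0
rank(M)=48


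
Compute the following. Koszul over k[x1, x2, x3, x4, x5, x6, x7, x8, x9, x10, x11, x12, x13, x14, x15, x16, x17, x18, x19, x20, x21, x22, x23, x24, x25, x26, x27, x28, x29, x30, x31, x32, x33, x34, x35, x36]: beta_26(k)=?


C(n,i)=C(36,26)=254186856


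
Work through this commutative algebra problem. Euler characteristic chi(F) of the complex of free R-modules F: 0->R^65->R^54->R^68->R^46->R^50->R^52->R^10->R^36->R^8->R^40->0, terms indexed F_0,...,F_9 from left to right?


chi = sum (-1)^i * rank:
(-1)^0*65=65
(-1)^1*54=-54
(-1)^2*68=68
(-1)^3*46=-46
(-1)^4*50=50
(-1)^5*52=-52
(-1)^6*10=10
(-1)^7*36=-36
(-1)^8*8=8
(-1)^9*40=-40
chi=-27


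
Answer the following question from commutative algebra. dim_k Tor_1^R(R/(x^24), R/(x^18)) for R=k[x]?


Tor_1(R/I,R/J)=(I cap J)/IJ=(x^24)/(x^42)
dim=42-24=min(24,18)=18


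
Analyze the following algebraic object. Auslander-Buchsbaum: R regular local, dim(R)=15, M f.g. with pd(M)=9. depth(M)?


pd+depth=depth(R)=15
depth=15-9=6


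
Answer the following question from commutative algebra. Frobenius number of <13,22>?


gcd(13,22)=1 => F=ab-a-b=13*22-13-22=286-35=251


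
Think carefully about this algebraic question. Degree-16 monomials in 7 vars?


C(d+n-1,n-1)=C(22,6)=74613


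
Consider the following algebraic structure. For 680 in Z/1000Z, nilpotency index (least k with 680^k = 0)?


680^k mod 1000:
k=1: 680
k=2: 400
k=3: 0
First zero at k = 3


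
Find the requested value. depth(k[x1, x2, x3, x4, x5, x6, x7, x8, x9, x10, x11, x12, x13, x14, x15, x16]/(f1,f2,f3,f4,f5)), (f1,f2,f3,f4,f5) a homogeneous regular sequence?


depth(R)=16
depth(R/I)=16-5=11


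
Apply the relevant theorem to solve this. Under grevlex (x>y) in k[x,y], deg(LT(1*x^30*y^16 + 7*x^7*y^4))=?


LT: 1*x^30*y^16
deg_x=30, deg_y=16
Total=30+16=46


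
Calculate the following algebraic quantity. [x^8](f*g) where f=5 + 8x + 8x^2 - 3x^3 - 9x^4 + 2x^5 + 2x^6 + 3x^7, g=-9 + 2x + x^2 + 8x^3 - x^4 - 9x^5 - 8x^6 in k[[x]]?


[x^8] = sum a_i*b_j, i+j=8
  8*-8=-64
  -3*-9=27
  -9*-1=9
  2*8=16
  2*1=2
  3*2=6
Sum=-4


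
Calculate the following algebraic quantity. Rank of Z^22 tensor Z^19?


rank(M(x)N) = rank(M)*rank(N)
22*19 = 418


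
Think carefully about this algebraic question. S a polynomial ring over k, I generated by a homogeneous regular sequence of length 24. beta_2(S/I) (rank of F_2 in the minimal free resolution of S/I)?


Regular sequence => Koszul complex is the minimal free resolution.
Syz_1 minimally generated by Koszul relations f_i*e_j - f_j*e_i (i<j): mu(Syz_1) = beta_2 = C(m,2) = m(m-1)/2
m=24
24*23/2 = 276


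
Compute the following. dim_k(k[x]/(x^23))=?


Basis: 1,x,...,x^22
dim=23


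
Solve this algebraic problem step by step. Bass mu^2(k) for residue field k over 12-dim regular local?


C(n,i)=C(12,2)=66


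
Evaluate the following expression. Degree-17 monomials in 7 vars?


C(d+n-1,n-1)=C(23,6)=100947


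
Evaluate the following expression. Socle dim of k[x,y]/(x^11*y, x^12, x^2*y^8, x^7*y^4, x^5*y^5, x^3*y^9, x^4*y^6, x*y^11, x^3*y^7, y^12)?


Socle = ann(m) = span of standard monomials u with x*u, y*u in I (staircase corners).
Redundant generators: x^3*y^9
Minimal generators: x^12, x^11*y, x^7*y^4, x^5*y^5, x^4*y^6, x^3*y^7, x^2*y^8, x*y^11, y^12
Corners: y^11, xy^10, x^2y^7, x^3y^6, x^4y^5, x^6y^4, x^10y^3, x^11
Socle dim=8


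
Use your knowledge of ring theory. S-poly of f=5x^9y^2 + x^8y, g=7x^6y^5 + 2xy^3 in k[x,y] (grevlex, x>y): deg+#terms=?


LT(f)=5x^9y^2, LT(g)=7x^6y^5
lcm(LM)=x^9y^5
S(f,g) (scaled by 35 to clear denominators) = 7y^3*f - 5x^3*g = 7x^8y^4 - 10x^4y^3
2 terms, deg 12.
12+2=14


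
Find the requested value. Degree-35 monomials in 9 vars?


C(d+n-1,n-1)=C(43,8)=145008513


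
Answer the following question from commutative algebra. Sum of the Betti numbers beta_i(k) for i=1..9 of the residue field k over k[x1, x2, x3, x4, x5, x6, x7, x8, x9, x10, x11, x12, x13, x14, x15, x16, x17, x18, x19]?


Koszul resolution: beta_i(k)=C(n,i), n=19
C(19,1)=19, C(19,2)=171, C(19,3)=969, C(19,4)=3876, C(19,5)=11628, C(19,6)=27132, C(19,7)=50388, C(19,8)=75582, C(19,9)=92378
Sum=262143


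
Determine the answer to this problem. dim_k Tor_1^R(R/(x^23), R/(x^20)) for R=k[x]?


Tor_1(R/I,R/J)=(I cap J)/IJ=(x^23)/(x^43)
dim=43-23=min(23,20)=20


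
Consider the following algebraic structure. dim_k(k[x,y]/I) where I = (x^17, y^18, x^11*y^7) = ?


k[x,y]/I, I = (x^17, y^18, x^11*y^7)
Rect: 17x18=306. Corner: (17-11)x(18-7)=66.
dim = 306-66 = 240


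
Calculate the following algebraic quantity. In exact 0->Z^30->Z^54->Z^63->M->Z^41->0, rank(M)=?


Alt sum=0:
(-1)^0*30 + (-1)^1*54 + (-1)^2*63 + (-1)^3*? + (-1)^4*41=0
rank(M)=80


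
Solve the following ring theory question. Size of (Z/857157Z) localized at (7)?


7-primary part: 857157=7^5*51
Size=7^5=16807


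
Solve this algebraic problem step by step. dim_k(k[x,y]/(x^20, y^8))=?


Basis: x^i*y^j, i<20, j<8
20*8=160


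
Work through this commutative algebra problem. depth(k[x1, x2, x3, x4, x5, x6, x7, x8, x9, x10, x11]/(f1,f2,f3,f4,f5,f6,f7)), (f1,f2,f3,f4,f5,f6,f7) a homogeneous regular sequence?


depth(R)=11
depth(R/I)=11-7=4


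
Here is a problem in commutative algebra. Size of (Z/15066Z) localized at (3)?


3-primary part: 15066=3^5*62
Size=3^5=243


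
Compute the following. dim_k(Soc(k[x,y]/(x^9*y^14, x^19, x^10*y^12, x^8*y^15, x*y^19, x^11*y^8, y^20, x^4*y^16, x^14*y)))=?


Socle = ann(m) = span of standard monomials u with x*u, y*u in I (staircase corners).
Minimal generators: x^19, x^14*y, x^11*y^8, x^10*y^12, x^9*y^14, x^8*y^15, x^4*y^16, x*y^19, y^20
Corners: y^19, x^3y^18, x^7y^15, x^8y^14, x^9y^13, x^10y^11, x^13y^7, x^18
Socle dim=8


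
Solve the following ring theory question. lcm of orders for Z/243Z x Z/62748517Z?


Exponent = lcm of the cyclic orders; pairwise coprime => product.
3^5*13^7=243*62748517=15247889631


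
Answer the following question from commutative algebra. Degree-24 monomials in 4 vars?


C(d+n-1,n-1)=C(27,3)=2925


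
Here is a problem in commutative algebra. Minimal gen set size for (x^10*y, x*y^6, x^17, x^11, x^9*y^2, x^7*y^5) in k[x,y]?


Remove redundant (divisible by others).
x^17 redundant.
Min: x^11, x^10*y, x^9*y^2, x^7*y^5, x*y^6
Count=5


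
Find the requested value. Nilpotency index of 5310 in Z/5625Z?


5310^k mod 5625:
k=1: 5310
k=2: 3600
k=3: 2250
k=4: 0
First zero at k = 4


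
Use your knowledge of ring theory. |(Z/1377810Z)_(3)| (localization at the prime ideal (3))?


3-primary part: 1377810=3^9*70
Size=3^9=19683


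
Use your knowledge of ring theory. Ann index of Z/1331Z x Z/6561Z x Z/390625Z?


Exponent = lcm of the cyclic orders; pairwise coprime => product.
11^3*3^8*5^8=1331*6561*390625=3411207421875


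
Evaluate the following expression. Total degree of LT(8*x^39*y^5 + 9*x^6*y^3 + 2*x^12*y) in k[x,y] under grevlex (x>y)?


LT: 8*x^39*y^5
deg_x=39, deg_y=5
Total=39+5=44


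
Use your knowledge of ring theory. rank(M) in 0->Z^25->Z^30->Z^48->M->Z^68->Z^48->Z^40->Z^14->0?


Alt sum=0:
(-1)^0*25 + (-1)^1*30 + (-1)^2*48 + (-1)^3*? + (-1)^4*68 + (-1)^5*48 + (-1)^6*40 + (-1)^7*14=0
rank(M)=89


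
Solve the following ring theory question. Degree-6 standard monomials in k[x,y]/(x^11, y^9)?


k[x,y], I = (x^11, y^9), d = 6
Need i < 11 and d-i < 9.
Range: 0 <= i <= 6.
H(6) = 7


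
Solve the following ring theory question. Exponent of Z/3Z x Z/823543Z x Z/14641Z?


Exponent = lcm of the cyclic orders; pairwise coprime => product.
3^1*7^7*11^4=3*823543*14641=36172479189


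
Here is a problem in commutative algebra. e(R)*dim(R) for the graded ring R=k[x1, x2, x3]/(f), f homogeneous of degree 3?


e(R)=deg(f)=3, dim(R)=3-1=2
e*dim=3*2=6


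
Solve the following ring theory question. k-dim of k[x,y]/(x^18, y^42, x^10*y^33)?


k[x,y]/I, I = (x^18, y^42, x^10*y^33)
Rect: 18x42=756. Corner: (18-10)x(42-33)=72.
dim = 756-72 = 684


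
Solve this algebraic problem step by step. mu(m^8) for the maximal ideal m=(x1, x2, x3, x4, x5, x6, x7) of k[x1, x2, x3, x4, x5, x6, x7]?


Graded Nakayama: mu(m^d) = dim_k (m^d/m^(d+1)) = #degree-8 monomials in 7 vars
C(n+d-1,d)=C(14,8)=3003


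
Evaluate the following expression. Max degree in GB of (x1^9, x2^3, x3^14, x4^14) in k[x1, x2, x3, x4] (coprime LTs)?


Pure powers, coprime LTs => already GB.
Degrees: 9, 3, 14, 14
Max=14


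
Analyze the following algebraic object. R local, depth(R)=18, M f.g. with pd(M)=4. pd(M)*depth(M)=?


pd+depth=18
depth=18-4=14
pd*depth=4*14=56


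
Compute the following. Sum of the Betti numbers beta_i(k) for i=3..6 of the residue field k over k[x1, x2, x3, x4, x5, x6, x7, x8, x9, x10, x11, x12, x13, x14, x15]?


Koszul resolution: beta_i(k)=C(n,i), n=15
C(15,3)=455, C(15,4)=1365, C(15,5)=3003, C(15,6)=5005
Sum=9828


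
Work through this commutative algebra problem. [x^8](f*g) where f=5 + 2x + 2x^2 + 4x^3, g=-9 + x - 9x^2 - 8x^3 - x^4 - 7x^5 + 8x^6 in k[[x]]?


[x^8] = sum a_i*b_j, i+j=8
  2*8=16
  4*-7=-28
Sum=-12


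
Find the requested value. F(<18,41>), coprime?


gcd(18,41)=1 => F=ab-a-b=18*41-18-41=738-59=679


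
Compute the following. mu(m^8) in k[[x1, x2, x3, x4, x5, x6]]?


C(n+d-1,d)=C(13,8)=1287


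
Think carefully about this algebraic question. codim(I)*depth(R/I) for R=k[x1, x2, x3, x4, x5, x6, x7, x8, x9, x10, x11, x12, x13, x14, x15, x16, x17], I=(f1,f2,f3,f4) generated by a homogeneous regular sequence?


codim=4, depth=dim(R/I)=17-4=13
Product=4*13=52


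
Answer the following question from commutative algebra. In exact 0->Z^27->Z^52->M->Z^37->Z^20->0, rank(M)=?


Alt sum=0:
(-1)^0*27 + (-1)^1*52 + (-1)^2*? + (-1)^3*37 + (-1)^4*20=0
rank(M)=42


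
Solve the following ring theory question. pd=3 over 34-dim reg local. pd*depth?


pd+depth=34
depth=34-3=31
pd*depth=3*31=93


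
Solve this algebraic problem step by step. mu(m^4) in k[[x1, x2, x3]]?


C(n+d-1,d)=C(6,4)=15


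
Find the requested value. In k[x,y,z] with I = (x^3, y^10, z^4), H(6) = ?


Need i<3, j<10, k<4 with i+j+k=6.
For each i, j ranges over max(0,6-i-3)..min(9,6-i):
  i=0: j in [3,6] -> 4
  i=1: j in [2,5] -> 4
  i=2: j in [1,4] -> 4
H(6) = 4+4+4 = 12


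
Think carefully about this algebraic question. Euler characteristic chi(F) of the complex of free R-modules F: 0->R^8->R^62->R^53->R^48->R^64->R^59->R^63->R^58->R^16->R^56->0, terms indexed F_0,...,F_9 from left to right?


chi = sum (-1)^i * rank:
(-1)^0*8=8
(-1)^1*62=-62
(-1)^2*53=53
(-1)^3*48=-48
(-1)^4*64=64
(-1)^5*59=-59
(-1)^6*63=63
(-1)^7*58=-58
(-1)^8*16=16
(-1)^9*56=-56
chi=-79


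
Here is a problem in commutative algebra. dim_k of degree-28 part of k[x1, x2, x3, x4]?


C(d+n-1,n-1)=C(31,3)=4495


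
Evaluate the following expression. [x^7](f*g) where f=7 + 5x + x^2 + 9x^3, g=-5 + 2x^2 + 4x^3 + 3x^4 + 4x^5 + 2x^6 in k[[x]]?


[x^7] = sum a_i*b_j, i+j=7
  5*2=10
  1*4=4
  9*3=27
Sum=41


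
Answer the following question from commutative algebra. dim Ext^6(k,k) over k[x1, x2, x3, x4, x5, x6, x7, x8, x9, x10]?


C(n,i)=C(10,6)=210


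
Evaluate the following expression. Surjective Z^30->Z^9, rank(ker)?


rank(ker) = 30-9 = 21


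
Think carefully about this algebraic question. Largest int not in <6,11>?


gcd(6,11)=1 => F=ab-a-b=6*11-6-11=66-17=49


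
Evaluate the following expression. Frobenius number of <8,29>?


gcd(8,29)=1 => F=ab-a-b=8*29-8-29=232-37=195


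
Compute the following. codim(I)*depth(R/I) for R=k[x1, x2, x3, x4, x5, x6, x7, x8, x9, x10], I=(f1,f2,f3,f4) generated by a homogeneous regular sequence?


codim=4, depth=dim(R/I)=10-4=6
Product=4*6=24


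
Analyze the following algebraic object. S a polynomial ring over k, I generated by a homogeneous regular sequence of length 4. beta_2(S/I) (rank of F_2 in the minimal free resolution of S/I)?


Regular sequence => Koszul complex is the minimal free resolution.
Syz_1 minimally generated by Koszul relations f_i*e_j - f_j*e_i (i<j): mu(Syz_1) = beta_2 = C(m,2) = m(m-1)/2
m=4
4*3/2 = 6


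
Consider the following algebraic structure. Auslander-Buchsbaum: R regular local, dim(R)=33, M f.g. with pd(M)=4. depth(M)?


pd+depth=depth(R)=33
depth=33-4=29


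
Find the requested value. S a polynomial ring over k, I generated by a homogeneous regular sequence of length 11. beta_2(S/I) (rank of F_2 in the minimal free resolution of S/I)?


Regular sequence => Koszul complex is the minimal free resolution.
Syz_1 minimally generated by Koszul relations f_i*e_j - f_j*e_i (i<j): mu(Syz_1) = beta_2 = C(m,2) = m(m-1)/2
m=11
11*10/2 = 55


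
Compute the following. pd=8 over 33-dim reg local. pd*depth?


pd+depth=33
depth=33-8=25
pd*depth=8*25=200


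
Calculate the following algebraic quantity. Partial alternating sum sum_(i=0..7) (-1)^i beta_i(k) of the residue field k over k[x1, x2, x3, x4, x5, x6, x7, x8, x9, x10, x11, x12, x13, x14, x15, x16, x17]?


Koszul resolution: beta_i(k)=C(n,i), n=17
sum_(i=0..p) (-1)^i C(n,i) = (-1)^p C(n-1,p)
(-1)^7*C(16,7) = (-1)^7*11440 = -11440


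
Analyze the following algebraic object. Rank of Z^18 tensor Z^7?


rank(M(x)N) = rank(M)*rank(N)
18*7 = 126


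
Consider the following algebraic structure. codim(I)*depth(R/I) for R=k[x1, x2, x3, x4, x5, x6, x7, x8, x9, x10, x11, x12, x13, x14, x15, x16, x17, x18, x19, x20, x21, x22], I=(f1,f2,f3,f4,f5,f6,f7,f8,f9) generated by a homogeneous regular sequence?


codim=9, depth=dim(R/I)=22-9=13
Product=9*13=117


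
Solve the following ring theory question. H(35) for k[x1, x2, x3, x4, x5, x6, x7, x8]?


C(d+n-1,n-1)=C(42,7)=26978328


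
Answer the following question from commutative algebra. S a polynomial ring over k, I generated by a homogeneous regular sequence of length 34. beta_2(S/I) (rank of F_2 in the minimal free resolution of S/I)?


Regular sequence => Koszul complex is the minimal free resolution.
Syz_1 minimally generated by Koszul relations f_i*e_j - f_j*e_i (i<j): mu(Syz_1) = beta_2 = C(m,2) = m(m-1)/2
m=34
34*33/2 = 561


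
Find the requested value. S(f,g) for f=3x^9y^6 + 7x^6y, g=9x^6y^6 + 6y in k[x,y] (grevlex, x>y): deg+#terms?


LT(f)=3x^9y^6, LT(g)=9x^6y^6
lcm(LM)=x^9y^6
S(f,g) (scaled by 27 to clear denominators) = 9*f - 3x^3*g = 63x^6y - 18x^3y
2 terms, deg 7.
7+2=9


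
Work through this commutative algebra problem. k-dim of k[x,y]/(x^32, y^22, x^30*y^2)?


k[x,y]/I, I = (x^32, y^22, x^30*y^2)
Rect: 32x22=704. Corner: (32-30)x(22-2)=40.
dim = 704-40 = 664


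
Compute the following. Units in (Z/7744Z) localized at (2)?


Local ring = Z/64Z.
phi(64) = 2^5*(2-1) = 32


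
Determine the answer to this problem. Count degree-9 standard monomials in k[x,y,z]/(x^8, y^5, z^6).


Need i<8, j<5, k<6 with i+j+k=9.
For each i, j ranges over max(0,9-i-5)..min(4,9-i):
  i=0: j in [4,4] -> 1
  i=1: j in [3,4] -> 2
  i=2: j in [2,4] -> 3
  i=3: j in [1,4] -> 4
  i=4: j in [0,4] -> 5
  i=5: j in [0,4] -> 5
  i=6: j in [0,3] -> 4
  i=7: j in [0,2] -> 3
H(9) = 1+2+3+4+5+5+4+3 = 27


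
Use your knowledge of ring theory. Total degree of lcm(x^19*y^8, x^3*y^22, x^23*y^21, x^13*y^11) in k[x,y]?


lcm = componentwise max:
x: max(19,3,23,13)=23
y: max(8,22,21,11)=22
Total=23+22=45


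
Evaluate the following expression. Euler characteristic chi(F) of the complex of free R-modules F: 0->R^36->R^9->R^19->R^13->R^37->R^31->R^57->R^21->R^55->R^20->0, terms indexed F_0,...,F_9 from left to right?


chi = sum (-1)^i * rank:
(-1)^0*36=36
(-1)^1*9=-9
(-1)^2*19=19
(-1)^3*13=-13
(-1)^4*37=37
(-1)^5*31=-31
(-1)^6*57=57
(-1)^7*21=-21
(-1)^8*55=55
(-1)^9*20=-20
chi=110


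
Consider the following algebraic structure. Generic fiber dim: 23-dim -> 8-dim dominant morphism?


dim(fiber)=dim(X)-dim(Y)=23-8=15


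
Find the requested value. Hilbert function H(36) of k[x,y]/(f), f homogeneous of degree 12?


H(t)=d for t>=d-1.
d=12, t=36
H(36)=12


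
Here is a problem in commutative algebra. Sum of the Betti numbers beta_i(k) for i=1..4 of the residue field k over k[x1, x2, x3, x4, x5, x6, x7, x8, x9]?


Koszul resolution: beta_i(k)=C(n,i), n=9
C(9,1)=9, C(9,2)=36, C(9,3)=84, C(9,4)=126
Sum=255


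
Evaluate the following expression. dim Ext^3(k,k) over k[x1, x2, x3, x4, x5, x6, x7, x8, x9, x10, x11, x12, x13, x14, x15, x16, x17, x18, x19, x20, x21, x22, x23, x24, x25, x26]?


C(n,i)=C(26,3)=2600


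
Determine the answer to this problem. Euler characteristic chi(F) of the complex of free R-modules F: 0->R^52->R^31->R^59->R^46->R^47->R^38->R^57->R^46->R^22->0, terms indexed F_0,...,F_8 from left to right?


chi = sum (-1)^i * rank:
(-1)^0*52=52
(-1)^1*31=-31
(-1)^2*59=59
(-1)^3*46=-46
(-1)^4*47=47
(-1)^5*38=-38
(-1)^6*57=57
(-1)^7*46=-46
(-1)^8*22=22
chi=76


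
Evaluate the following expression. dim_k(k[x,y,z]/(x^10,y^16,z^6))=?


Basis: x^iy^jz^k, i<10,j<16,k<6
10*16*6=960


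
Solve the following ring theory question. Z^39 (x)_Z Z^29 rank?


rank(M(x)N) = rank(M)*rank(N)
39*29 = 1131


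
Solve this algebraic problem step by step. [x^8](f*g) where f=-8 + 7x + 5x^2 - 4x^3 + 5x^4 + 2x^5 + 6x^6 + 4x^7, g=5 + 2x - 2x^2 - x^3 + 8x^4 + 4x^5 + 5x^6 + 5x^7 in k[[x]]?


[x^8] = sum a_i*b_j, i+j=8
  7*5=35
  5*5=25
  -4*4=-16
  5*8=40
  2*-1=-2
  6*-2=-12
  4*2=8
Sum=78


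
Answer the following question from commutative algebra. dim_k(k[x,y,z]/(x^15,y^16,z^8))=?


Basis: x^iy^jz^k, i<15,j<16,k<8
15*16*8=1920


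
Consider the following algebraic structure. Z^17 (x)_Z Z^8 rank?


rank(M(x)N) = rank(M)*rank(N)
17*8 = 136


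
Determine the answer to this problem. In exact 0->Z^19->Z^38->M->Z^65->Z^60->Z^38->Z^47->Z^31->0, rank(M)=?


Alt sum=0:
(-1)^0*19 + (-1)^1*38 + (-1)^2*? + (-1)^3*65 + (-1)^4*60 + (-1)^5*38 + (-1)^6*47 + (-1)^7*31=0
rank(M)=46


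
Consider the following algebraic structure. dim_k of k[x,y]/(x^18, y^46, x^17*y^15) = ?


k[x,y]/I, I = (x^18, y^46, x^17*y^15)
Rect: 18x46=828. Corner: (18-17)x(46-15)=31.
dim = 828-31 = 797


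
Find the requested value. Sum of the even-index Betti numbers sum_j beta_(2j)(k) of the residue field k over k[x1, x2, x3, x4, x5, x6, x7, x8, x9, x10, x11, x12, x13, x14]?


Koszul resolution: beta_i(k)=C(n,i), n=14
sum_even C(14,i) = 2^(n-1) = 2^13 = 8192


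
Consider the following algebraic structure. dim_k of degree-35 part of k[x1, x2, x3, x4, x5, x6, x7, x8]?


C(d+n-1,n-1)=C(42,7)=26978328


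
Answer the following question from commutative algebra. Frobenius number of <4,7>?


gcd(4,7)=1 => F=ab-a-b=4*7-4-7=28-11=17


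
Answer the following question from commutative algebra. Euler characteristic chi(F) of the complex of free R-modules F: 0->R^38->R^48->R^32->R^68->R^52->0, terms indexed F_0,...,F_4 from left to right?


chi = sum (-1)^i * rank:
(-1)^0*38=38
(-1)^1*48=-48
(-1)^2*32=32
(-1)^3*68=-68
(-1)^4*52=52
chi=6


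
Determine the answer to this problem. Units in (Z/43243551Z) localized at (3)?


Local ring = Z/19683Z.
phi(19683) = 3^8*(3-1) = 13122


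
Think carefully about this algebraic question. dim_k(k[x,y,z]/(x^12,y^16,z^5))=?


Basis: x^iy^jz^k, i<12,j<16,k<5
12*16*5=960


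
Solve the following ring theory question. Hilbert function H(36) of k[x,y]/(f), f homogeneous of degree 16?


H(t)=d for t>=d-1.
d=16, t=36
H(36)=16


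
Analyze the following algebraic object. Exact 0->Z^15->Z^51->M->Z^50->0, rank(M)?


Alt sum=0:
(-1)^0*15 + (-1)^1*51 + (-1)^2*? + (-1)^3*50=0
rank(M)=86


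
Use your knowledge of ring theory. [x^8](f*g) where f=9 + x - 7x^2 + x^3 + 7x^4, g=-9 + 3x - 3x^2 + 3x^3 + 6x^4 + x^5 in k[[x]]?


[x^8] = sum a_i*b_j, i+j=8
  1*1=1
  7*6=42
Sum=43


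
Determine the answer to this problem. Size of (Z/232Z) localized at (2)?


2-primary part: 232=2^3*29
Size=2^3=8


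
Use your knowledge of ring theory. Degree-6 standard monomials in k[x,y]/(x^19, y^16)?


k[x,y], I = (x^19, y^16), d = 6
Need i < 19 and d-i < 16.
Range: 0 <= i <= 6.
H(6) = 7


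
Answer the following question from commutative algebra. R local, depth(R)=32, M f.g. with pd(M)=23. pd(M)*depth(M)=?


pd+depth=32
depth=32-23=9
pd*depth=23*9=207


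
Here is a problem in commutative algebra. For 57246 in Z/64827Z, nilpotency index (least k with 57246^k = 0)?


57246^k mod 64827:
k=1: 57246
k=2: 34839
k=3: 55566
k=4: 0
First zero at k = 4


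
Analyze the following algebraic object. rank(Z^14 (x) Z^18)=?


rank(M(x)N) = rank(M)*rank(N)
14*18 = 252


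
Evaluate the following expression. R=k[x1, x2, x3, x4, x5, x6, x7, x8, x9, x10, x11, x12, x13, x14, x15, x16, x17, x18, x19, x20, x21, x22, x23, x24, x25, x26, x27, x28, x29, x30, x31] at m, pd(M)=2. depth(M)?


pd+depth=depth(R)=31
depth=31-2=29


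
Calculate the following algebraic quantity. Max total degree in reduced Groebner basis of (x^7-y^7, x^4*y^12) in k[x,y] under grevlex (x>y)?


LT(f1)=x^7, LT(f2)=x^4y^12, lcm=x^7y^12
S(f1,f2) = y^12*f1 - x^3*f2 = -y^19
Reduced GB = {f1, f2, y^19}; degrees 7, 16, 19
Max = 19


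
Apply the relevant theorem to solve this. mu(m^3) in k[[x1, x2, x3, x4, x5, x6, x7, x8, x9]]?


C(n+d-1,d)=C(11,3)=165


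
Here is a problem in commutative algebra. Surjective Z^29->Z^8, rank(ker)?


rank(ker) = 29-8 = 21


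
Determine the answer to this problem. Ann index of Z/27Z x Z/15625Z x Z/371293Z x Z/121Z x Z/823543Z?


Exponent = lcm of the cyclic orders; pairwise coprime => product.
3^3*5^6*13^5*11^2*7^7=27*15625*371293*121*823543=15608896544381765625


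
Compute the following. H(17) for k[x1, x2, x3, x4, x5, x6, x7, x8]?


C(d+n-1,n-1)=C(24,7)=346104


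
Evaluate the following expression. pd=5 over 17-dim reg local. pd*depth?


pd+depth=17
depth=17-5=12
pd*depth=5*12=60
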